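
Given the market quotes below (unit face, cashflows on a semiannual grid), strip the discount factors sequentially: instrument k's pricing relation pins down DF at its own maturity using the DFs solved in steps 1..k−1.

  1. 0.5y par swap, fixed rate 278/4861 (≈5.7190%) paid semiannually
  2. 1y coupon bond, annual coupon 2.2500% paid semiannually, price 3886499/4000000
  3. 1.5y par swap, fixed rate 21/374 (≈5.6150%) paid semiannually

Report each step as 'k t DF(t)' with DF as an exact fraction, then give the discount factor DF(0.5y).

1 1/2 4861/5000
2 1 19/20
3 3/2 4601/5000
DF(0.5y) = 4861/5000 ≈ 0.972200

step 1 [0.5y] swap r/2=139/4861: DF=(1 − 139/4861·(0))/(1+139/4861) = 4861/5000 ≈ 0.972200
step 2 [1y] bond c/2=9/800: DF=(3886499/4000000 − 9/800·(0.972200))/(1+9/800) = 19/20 ≈ 0.950000
step 3 [1.5y] swap r/2=21/748: DF=(1 − 21/748·(0.972200+0.950000))/(1+21/748) = 4601/5000 ≈ 0.920200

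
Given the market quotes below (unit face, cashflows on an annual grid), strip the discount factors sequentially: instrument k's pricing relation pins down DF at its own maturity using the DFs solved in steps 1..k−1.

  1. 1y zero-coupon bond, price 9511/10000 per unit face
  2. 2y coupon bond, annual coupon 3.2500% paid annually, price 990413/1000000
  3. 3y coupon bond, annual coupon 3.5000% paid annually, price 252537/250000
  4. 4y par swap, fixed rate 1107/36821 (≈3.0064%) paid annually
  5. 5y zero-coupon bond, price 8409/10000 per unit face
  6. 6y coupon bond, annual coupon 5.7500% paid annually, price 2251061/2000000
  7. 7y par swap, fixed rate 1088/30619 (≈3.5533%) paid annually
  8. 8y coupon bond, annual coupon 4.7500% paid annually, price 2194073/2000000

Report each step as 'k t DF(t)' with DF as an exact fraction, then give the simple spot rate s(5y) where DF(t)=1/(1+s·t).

1 1 9511/10000
2 2 9293/10000
3 3 2281/2500
4 4 8893/10000
5 5 8409/10000
6 6 1023/1250
7 7 489/625
8 8 481/625
s(5y) = (1/(8409/10000) − 1)/(5) = 1591/42045 ≈ 3.7840%

step 1 [1y] zero: DF = P = 9511/10000 ≈ 0.951100
step 2 [2y] bond c/1=13/400: DF=(990413/1000000 − 13/400·(0.951100))/(1+13/400) = 9293/10000 ≈ 0.929300
step 3 [3y] bond c/1=7/200: DF=(252537/250000 − 7/200·(0.951100+0.929300))/(1+7/200) = 2281/2500 ≈ 0.912400
step 4 [4y] swap r/1=1107/36821: DF=(1 − 1107/36821·(0.951100+0.929300+0.912400))/(1+1107/36821) = 8893/10000 ≈ 0.889300
step 5 [5y] zero: DF = P = 8409/10000 ≈ 0.840900
step 6 [6y] bond c/1=23/400: DF=(2251061/2000000 − 23/400·(0.951100+0.929300+0.912400+0.889300+0.840900))/(1+23/400) = 1023/1250 ≈ 0.818400
step 7 [7y] swap r/1=1088/30619: DF=(1 − 1088/30619·(0.951100+0.929300+0.912400+0.889300+0.840900+0.818400))/(1+1088/30619) = 489/625 ≈ 0.782400
step 8 [8y] bond c/1=19/400: DF=(2194073/2000000 − 19/400·(0.951100+0.929300+0.912400+0.889300+0.840900+0.818400+0.782400))/(1+19/400) = 481/625 ≈ 0.769600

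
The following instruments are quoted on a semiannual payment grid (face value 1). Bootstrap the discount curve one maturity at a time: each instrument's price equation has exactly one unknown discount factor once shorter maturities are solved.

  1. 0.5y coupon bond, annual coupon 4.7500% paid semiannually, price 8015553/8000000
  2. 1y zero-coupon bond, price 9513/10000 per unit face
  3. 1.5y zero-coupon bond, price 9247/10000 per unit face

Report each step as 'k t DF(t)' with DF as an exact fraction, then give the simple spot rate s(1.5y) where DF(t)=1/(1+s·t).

step 1 [0.5y] bond c/2=19/800: DF=(8015553/8000000 − 19/800·(0))/(1+19/800) = 9787/10000 ≈ 0.978700
step 2 [1y] zero: DF = P = 9513/10000 ≈ 0.951300
step 3 [1.5y] zero: DF = P = 9247/10000 ≈ 0.924700

1 1/2 9787/10000
2 1 9513/10000
3 3/2 9247/10000
s(1.5y) = (1/(9247/10000) − 1)/(3/2) = 502/9247 ≈ 5.4288%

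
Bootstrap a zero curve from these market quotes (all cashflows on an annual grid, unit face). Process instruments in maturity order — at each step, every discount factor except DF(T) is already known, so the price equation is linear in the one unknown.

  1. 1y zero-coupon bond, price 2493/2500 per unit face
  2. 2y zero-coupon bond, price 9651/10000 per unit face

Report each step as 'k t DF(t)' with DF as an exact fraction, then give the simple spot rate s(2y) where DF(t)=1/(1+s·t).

1 1 2493/2500
2 2 9651/10000
s(2y) = (1/(9651/10000) − 1)/(2) = 349/19302 ≈ 1.8081%

step 1 [1y] zero: DF = P = 2493/2500 ≈ 0.997200
step 2 [2y] zero: DF = P = 9651/10000 ≈ 0.965100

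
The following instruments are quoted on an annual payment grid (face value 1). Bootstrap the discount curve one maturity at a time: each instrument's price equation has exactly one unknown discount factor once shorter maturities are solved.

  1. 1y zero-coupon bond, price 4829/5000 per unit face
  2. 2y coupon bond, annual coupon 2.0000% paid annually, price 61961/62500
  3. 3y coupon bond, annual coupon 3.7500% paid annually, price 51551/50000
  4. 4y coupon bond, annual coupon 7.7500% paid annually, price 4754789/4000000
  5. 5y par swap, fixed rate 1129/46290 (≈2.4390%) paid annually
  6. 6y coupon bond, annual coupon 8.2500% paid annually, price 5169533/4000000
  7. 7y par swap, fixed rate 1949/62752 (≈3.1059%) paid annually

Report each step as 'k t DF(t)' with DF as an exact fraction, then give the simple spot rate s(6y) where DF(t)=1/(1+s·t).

1 1 4829/5000
2 2 953/1000
3 3 2311/2500
4 4 8987/10000
5 5 8871/10000
6 6 8411/10000
7 7 8051/10000
s(6y) = (1/(8411/10000) − 1)/(6) = 1589/50466 ≈ 3.1487%

step 1 [1y] zero: DF = P = 4829/5000 ≈ 0.965800
step 2 [2y] bond c/1=1/50: DF=(61961/62500 − 1/50·(0.965800))/(1+1/50) = 953/1000 ≈ 0.953000
step 3 [3y] bond c/1=3/80: DF=(51551/50000 − 3/80·(0.965800+0.953000))/(1+3/80) = 2311/2500 ≈ 0.924400
step 4 [4y] bond c/1=31/400: DF=(4754789/4000000 − 31/400·(0.965800+0.953000+0.924400))/(1+31/400) = 8987/10000 ≈ 0.898700
step 5 [5y] swap r/1=1129/46290: DF=(1 − 1129/46290·(0.965800+0.953000+0.924400+0.898700))/(1+1129/46290) = 8871/10000 ≈ 0.887100
step 6 [6y] bond c/1=33/400: DF=(5169533/4000000 − 33/400·(0.965800+0.953000+0.924400+0.898700+0.887100))/(1+33/400) = 8411/10000 ≈ 0.841100
step 7 [7y] swap r/1=1949/62752: DF=(1 − 1949/62752·(0.965800+0.953000+0.924400+0.898700+0.887100+0.841100))/(1+1949/62752) = 8051/10000 ≈ 0.805100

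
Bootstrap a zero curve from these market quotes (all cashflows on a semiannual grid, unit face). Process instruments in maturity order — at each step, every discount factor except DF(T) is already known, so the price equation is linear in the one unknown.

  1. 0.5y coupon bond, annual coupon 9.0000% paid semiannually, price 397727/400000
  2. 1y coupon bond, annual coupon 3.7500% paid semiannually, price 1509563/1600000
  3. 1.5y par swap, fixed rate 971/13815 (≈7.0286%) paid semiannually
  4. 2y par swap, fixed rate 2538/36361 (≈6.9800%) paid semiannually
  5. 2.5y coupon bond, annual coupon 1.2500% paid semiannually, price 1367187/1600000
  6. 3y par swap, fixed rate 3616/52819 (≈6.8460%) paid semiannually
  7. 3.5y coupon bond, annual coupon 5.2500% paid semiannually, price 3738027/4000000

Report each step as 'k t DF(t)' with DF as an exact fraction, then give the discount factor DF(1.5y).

step 1 [0.5y] bond c/2=9/200: DF=(397727/400000 − 9/200·(0))/(1+9/200) = 1903/2000 ≈ 0.951500
step 2 [1y] bond c/2=3/160: DF=(1509563/1600000 − 3/160·(0.951500))/(1+3/160) = 4543/5000 ≈ 0.908600
step 3 [1.5y] swap r/2=971/27630: DF=(1 − 971/27630·(0.951500+0.908600))/(1+971/27630) = 9029/10000 ≈ 0.902900
step 4 [2y] swap r/2=1269/36361: DF=(1 − 1269/36361·(0.951500+0.908600+0.902900))/(1+1269/36361) = 8731/10000 ≈ 0.873100
step 5 [2.5y] bond c/2=1/160: DF=(1367187/1600000 − 1/160·(0.951500+0.908600+0.902900+0.873100))/(1+1/160) = 4133/5000 ≈ 0.826600
step 6 [3y] swap r/2=1808/52819: DF=(1 − 1808/52819·(0.951500+0.908600+0.902900+0.873100+0.826600))/(1+1808/52819) = 512/625 ≈ 0.819200
step 7 [3.5y] bond c/2=21/800: DF=(3738027/4000000 − 21/800·(0.951500+0.908600+0.902900+0.873100+0.826600+0.819200))/(1+21/800) = 1551/2000 ≈ 0.775500

1 1/2 1903/2000
2 1 4543/5000
3 3/2 9029/10000
4 2 8731/10000
5 5/2 4133/5000
6 3 512/625
7 7/2 1551/2000
DF(1.5y) = 9029/10000 ≈ 0.902900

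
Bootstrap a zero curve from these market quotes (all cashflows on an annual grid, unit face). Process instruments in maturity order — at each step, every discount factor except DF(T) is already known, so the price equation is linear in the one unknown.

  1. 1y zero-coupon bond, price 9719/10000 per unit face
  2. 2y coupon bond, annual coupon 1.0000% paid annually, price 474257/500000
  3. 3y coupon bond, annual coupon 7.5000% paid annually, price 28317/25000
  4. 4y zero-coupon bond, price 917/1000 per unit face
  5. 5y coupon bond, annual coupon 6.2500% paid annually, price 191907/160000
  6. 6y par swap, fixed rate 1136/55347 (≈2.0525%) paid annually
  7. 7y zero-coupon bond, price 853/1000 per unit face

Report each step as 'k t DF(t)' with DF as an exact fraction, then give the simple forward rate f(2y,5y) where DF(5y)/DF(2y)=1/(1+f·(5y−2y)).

step 1 [1y] zero: DF = P = 9719/10000 ≈ 0.971900
step 2 [2y] bond c/1=1/100: DF=(474257/500000 − 1/100·(0.971900))/(1+1/100) = 1859/2000 ≈ 0.929500
step 3 [3y] bond c/1=3/40: DF=(28317/25000 − 3/40·(0.971900+0.929500))/(1+3/40) = 921/1000 ≈ 0.921000
step 4 [4y] zero: DF = P = 917/1000 ≈ 0.917000
step 5 [5y] bond c/1=1/16: DF=(191907/160000 − 1/16·(0.971900+0.929500+0.921000+0.917000))/(1+1/16) = 9089/10000 ≈ 0.908900
step 6 [6y] swap r/1=1136/55347: DF=(1 − 1136/55347·(0.971900+0.929500+0.921000+0.917000+0.908900))/(1+1136/55347) = 554/625 ≈ 0.886400
step 7 [7y] zero: DF = P = 853/1000 ≈ 0.853000

1 1 9719/10000
2 2 1859/2000
3 3 921/1000
4 4 917/1000
5 5 9089/10000
6 6 554/625
7 7 853/1000
f(2y,5y) = ((1859/2000)/(9089/10000) − 1)/(3) = 206/27267 ≈ 0.7555%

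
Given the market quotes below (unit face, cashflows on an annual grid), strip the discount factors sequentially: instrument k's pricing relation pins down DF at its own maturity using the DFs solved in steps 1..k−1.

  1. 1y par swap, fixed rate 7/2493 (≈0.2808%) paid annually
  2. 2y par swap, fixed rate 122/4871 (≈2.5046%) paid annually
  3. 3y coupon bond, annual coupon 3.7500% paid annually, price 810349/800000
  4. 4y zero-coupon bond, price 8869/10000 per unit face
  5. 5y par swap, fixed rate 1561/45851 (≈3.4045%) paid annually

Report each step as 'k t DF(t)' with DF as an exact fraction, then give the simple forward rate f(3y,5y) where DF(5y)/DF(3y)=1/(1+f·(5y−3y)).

step 1 [1y] swap r/1=7/2493: DF=(1 − 7/2493·(0))/(1+7/2493) = 2493/2500 ≈ 0.997200
step 2 [2y] swap r/1=122/4871: DF=(1 − 122/4871·(0.997200))/(1+122/4871) = 1189/1250 ≈ 0.951200
step 3 [3y] bond c/1=3/80: DF=(810349/800000 − 3/80·(0.997200+0.951200))/(1+3/80) = 9059/10000 ≈ 0.905900
step 4 [4y] zero: DF = P = 8869/10000 ≈ 0.886900
step 5 [5y] swap r/1=1561/45851: DF=(1 − 1561/45851·(0.997200+0.951200+0.905900+0.886900))/(1+1561/45851) = 8439/10000 ≈ 0.843900

1 1 2493/2500
2 2 1189/1250
3 3 9059/10000
4 4 8869/10000
5 5 8439/10000
f(3y,5y) = ((9059/10000)/(8439/10000) − 1)/(2) = 310/8439 ≈ 3.6734%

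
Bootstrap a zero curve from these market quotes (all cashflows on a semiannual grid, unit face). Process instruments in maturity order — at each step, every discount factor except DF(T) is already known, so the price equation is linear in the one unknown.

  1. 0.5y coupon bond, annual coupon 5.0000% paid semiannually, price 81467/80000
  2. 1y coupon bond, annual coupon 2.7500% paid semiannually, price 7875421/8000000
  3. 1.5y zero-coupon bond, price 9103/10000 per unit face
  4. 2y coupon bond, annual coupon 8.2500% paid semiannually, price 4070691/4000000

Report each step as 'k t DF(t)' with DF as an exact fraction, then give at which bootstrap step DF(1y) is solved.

step 1 [0.5y] bond c/2=1/40: DF=(81467/80000 − 1/40·(0))/(1+1/40) = 1987/2000 ≈ 0.993500
step 2 [1y] bond c/2=11/800: DF=(7875421/8000000 − 11/800·(0.993500))/(1+11/800) = 1197/1250 ≈ 0.957600
step 3 [1.5y] zero: DF = P = 9103/10000 ≈ 0.910300
step 4 [2y] bond c/2=33/800: DF=(4070691/4000000 − 33/800·(0.993500+0.957600+0.910300))/(1+33/800) = 108/125 ≈ 0.864000

1 1/2 1987/2000
2 1 1197/1250
3 3/2 9103/10000
4 2 108/125
DF(1y) is solved at step 2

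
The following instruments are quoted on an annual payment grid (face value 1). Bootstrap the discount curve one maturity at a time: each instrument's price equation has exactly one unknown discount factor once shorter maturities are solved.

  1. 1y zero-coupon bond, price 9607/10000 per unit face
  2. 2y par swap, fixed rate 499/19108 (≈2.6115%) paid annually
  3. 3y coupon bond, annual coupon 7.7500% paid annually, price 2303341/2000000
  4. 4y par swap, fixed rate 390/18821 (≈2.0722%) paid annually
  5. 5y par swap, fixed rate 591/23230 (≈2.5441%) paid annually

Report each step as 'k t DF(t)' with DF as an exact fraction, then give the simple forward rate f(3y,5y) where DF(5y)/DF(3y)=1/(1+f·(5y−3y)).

1 1 9607/10000
2 2 9501/10000
3 3 4657/5000
4 4 461/500
5 5 4409/5000
f(3y,5y) = ((4657/5000)/(4409/5000) − 1)/(2) = 124/4409 ≈ 2.8124%

step 1 [1y] zero: DF = P = 9607/10000 ≈ 0.960700
step 2 [2y] swap r/1=499/19108: DF=(1 − 499/19108·(0.960700))/(1+499/19108) = 9501/10000 ≈ 0.950100
step 3 [3y] bond c/1=31/400: DF=(2303341/2000000 − 31/400·(0.960700+0.950100))/(1+31/400) = 4657/5000 ≈ 0.931400
step 4 [4y] swap r/1=390/18821: DF=(1 − 390/18821·(0.960700+0.950100+0.931400))/(1+390/18821) = 461/500 ≈ 0.922000
step 5 [5y] swap r/1=591/23230: DF=(1 − 591/23230·(0.960700+0.950100+0.931400+0.922000))/(1+591/23230) = 4409/5000 ≈ 0.881800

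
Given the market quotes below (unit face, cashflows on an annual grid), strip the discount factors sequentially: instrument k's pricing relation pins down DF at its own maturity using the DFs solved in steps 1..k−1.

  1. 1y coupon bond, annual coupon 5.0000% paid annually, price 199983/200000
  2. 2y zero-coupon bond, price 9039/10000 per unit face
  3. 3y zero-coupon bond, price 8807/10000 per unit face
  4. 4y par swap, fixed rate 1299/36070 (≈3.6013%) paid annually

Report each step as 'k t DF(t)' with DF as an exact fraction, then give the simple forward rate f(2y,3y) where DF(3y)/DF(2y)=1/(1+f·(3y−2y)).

step 1 [1y] bond c/1=1/20: DF=(199983/200000 − 1/20·(0))/(1+1/20) = 9523/10000 ≈ 0.952300
step 2 [2y] zero: DF = P = 9039/10000 ≈ 0.903900
step 3 [3y] zero: DF = P = 8807/10000 ≈ 0.880700
step 4 [4y] swap r/1=1299/36070: DF=(1 − 1299/36070·(0.952300+0.903900+0.880700))/(1+1299/36070) = 8701/10000 ≈ 0.870100

1 1 9523/10000
2 2 9039/10000
3 3 8807/10000
4 4 8701/10000
f(2y,3y) = ((9039/10000)/(8807/10000) − 1)/(1) = 232/8807 ≈ 2.6343%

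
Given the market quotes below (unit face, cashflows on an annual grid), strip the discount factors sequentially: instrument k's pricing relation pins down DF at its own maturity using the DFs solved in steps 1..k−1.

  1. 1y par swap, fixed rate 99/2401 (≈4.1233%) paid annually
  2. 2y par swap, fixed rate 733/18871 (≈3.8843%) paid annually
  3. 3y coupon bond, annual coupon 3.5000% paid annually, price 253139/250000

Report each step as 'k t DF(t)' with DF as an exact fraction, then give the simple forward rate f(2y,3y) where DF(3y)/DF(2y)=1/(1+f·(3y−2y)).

step 1 [1y] swap r/1=99/2401: DF=(1 − 99/2401·(0))/(1+99/2401) = 2401/2500 ≈ 0.960400
step 2 [2y] swap r/1=733/18871: DF=(1 − 733/18871·(0.960400))/(1+733/18871) = 9267/10000 ≈ 0.926700
step 3 [3y] bond c/1=7/200: DF=(253139/250000 − 7/200·(0.960400+0.926700))/(1+7/200) = 1829/2000 ≈ 0.914500

1 1 2401/2500
2 2 9267/10000
3 3 1829/2000
f(2y,3y) = ((9267/10000)/(1829/2000) − 1)/(1) = 122/9145 ≈ 1.3341%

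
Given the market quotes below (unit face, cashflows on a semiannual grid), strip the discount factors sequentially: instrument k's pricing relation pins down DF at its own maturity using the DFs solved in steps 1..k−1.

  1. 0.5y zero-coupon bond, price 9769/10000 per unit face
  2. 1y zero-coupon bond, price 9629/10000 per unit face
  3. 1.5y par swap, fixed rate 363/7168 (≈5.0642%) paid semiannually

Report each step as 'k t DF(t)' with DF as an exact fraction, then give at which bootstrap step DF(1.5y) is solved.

1 1/2 9769/10000
2 1 9629/10000
3 3/2 4637/5000
DF(1.5y) is solved at step 3

step 1 [0.5y] zero: DF = P = 9769/10000 ≈ 0.976900
step 2 [1y] zero: DF = P = 9629/10000 ≈ 0.962900
step 3 [1.5y] swap r/2=363/14336: DF=(1 − 363/14336·(0.976900+0.962900))/(1+363/14336) = 4637/5000 ≈ 0.927400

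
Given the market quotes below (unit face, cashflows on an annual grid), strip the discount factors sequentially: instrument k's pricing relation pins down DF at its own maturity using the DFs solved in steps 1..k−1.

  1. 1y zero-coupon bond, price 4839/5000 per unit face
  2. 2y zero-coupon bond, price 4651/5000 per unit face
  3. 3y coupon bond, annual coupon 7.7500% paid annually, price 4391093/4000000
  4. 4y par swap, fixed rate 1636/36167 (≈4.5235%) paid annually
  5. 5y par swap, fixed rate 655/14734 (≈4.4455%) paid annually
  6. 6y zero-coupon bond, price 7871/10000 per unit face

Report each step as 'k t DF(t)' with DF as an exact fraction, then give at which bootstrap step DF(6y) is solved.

step 1 [1y] zero: DF = P = 4839/5000 ≈ 0.967800
step 2 [2y] zero: DF = P = 4651/5000 ≈ 0.930200
step 3 [3y] bond c/1=31/400: DF=(4391093/4000000 − 31/400·(0.967800+0.930200))/(1+31/400) = 8823/10000 ≈ 0.882300
step 4 [4y] swap r/1=1636/36167: DF=(1 − 1636/36167·(0.967800+0.930200+0.882300))/(1+1636/36167) = 2091/2500 ≈ 0.836400
step 5 [5y] swap r/1=655/14734: DF=(1 − 655/14734·(0.967800+0.930200+0.882300+0.836400))/(1+655/14734) = 1607/2000 ≈ 0.803500
step 6 [6y] zero: DF = P = 7871/10000 ≈ 0.787100

1 1 4839/5000
2 2 4651/5000
3 3 8823/10000
4 4 2091/2500
5 5 1607/2000
6 6 7871/10000
DF(6y) is solved at step 6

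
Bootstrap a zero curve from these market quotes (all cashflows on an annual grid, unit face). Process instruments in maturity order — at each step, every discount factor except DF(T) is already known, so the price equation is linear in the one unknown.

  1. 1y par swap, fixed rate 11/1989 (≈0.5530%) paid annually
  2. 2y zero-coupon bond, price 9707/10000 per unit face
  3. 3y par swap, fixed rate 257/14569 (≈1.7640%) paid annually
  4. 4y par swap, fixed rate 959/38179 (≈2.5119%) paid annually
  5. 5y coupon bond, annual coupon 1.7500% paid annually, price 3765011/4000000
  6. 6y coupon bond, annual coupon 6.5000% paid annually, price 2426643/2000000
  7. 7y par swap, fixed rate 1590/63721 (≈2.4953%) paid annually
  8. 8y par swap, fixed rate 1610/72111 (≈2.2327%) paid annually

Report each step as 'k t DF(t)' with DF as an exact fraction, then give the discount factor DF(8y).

step 1 [1y] swap r/1=11/1989: DF=(1 − 11/1989·(0))/(1+11/1989) = 1989/2000 ≈ 0.994500
step 2 [2y] zero: DF = P = 9707/10000 ≈ 0.970700
step 3 [3y] swap r/1=257/14569: DF=(1 − 257/14569·(0.994500+0.970700))/(1+257/14569) = 4743/5000 ≈ 0.948600
step 4 [4y] swap r/1=959/38179: DF=(1 − 959/38179·(0.994500+0.970700+0.948600))/(1+959/38179) = 9041/10000 ≈ 0.904100
step 5 [5y] bond c/1=7/400: DF=(3765011/4000000 − 7/400·(0.994500+0.970700+0.948600+0.904100))/(1+7/400) = 4297/5000 ≈ 0.859400
step 6 [6y] bond c/1=13/200: DF=(2426643/2000000 − 13/200·(0.994500+0.970700+0.948600+0.904100+0.859400))/(1+13/200) = 4269/5000 ≈ 0.853800
step 7 [7y] swap r/1=1590/63721: DF=(1 − 1590/63721·(0.994500+0.970700+0.948600+0.904100+0.859400+0.853800))/(1+1590/63721) = 841/1000 ≈ 0.841000
step 8 [8y] swap r/1=1610/72111: DF=(1 − 1610/72111·(0.994500+0.970700+0.948600+0.904100+0.859400+0.853800+0.841000))/(1+1610/72111) = 839/1000 ≈ 0.839000

1 1 1989/2000
2 2 9707/10000
3 3 4743/5000
4 4 9041/10000
5 5 4297/5000
6 6 4269/5000
7 7 841/1000
8 8 839/1000
DF(8y) = 839/1000 ≈ 0.839000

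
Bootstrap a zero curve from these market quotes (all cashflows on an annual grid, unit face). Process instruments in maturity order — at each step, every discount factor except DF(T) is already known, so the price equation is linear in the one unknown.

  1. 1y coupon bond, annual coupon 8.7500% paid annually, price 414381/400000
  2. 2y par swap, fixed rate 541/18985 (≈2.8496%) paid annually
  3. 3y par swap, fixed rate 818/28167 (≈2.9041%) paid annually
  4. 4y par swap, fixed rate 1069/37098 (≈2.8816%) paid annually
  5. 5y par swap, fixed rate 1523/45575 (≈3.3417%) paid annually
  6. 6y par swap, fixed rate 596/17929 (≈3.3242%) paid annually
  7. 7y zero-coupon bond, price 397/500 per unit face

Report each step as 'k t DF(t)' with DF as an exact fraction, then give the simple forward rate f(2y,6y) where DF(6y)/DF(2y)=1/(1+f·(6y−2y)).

step 1 [1y] bond c/1=7/80: DF=(414381/400000 − 7/80·(0))/(1+7/80) = 4763/5000 ≈ 0.952600
step 2 [2y] swap r/1=541/18985: DF=(1 − 541/18985·(0.952600))/(1+541/18985) = 9459/10000 ≈ 0.945900
step 3 [3y] swap r/1=818/28167: DF=(1 − 818/28167·(0.952600+0.945900))/(1+818/28167) = 4591/5000 ≈ 0.918200
step 4 [4y] swap r/1=1069/37098: DF=(1 − 1069/37098·(0.952600+0.945900+0.918200))/(1+1069/37098) = 8931/10000 ≈ 0.893100
step 5 [5y] swap r/1=1523/45575: DF=(1 − 1523/45575·(0.952600+0.945900+0.918200+0.893100))/(1+1523/45575) = 8477/10000 ≈ 0.847700
step 6 [6y] swap r/1=596/17929: DF=(1 − 596/17929·(0.952600+0.945900+0.918200+0.893100+0.847700))/(1+596/17929) = 2053/2500 ≈ 0.821200
step 7 [7y] zero: DF = P = 397/500 ≈ 0.794000

1 1 4763/5000
2 2 9459/10000
3 3 4591/5000
4 4 8931/10000
5 5 8477/10000
6 6 2053/2500
7 7 397/500
f(2y,6y) = ((9459/10000)/(2053/2500) − 1)/(4) = 1247/32848 ≈ 3.7963%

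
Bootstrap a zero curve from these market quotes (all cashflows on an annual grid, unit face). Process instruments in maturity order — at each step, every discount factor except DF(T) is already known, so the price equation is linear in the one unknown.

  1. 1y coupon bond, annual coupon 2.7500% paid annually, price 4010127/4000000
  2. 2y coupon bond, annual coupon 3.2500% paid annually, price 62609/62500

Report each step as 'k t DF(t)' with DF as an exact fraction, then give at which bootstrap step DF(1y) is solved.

step 1 [1y] bond c/1=11/400: DF=(4010127/4000000 − 11/400·(0))/(1+11/400) = 9757/10000 ≈ 0.975700
step 2 [2y] bond c/1=13/400: DF=(62609/62500 − 13/400·(0.975700))/(1+13/400) = 1879/2000 ≈ 0.939500

1 1 9757/10000
2 2 1879/2000
DF(1y) is solved at step 1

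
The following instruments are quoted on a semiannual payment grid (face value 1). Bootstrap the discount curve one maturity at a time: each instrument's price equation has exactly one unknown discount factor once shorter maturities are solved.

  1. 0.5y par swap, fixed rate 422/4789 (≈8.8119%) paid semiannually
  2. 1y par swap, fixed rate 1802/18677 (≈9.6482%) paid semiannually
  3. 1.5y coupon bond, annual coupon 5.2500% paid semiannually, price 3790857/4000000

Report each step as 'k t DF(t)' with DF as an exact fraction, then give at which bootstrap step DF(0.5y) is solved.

1 1/2 4789/5000
2 1 9099/10000
3 3/2 8757/10000
DF(0.5y) is solved at step 1

step 1 [0.5y] swap r/2=211/4789: DF=(1 − 211/4789·(0))/(1+211/4789) = 4789/5000 ≈ 0.957800
step 2 [1y] swap r/2=901/18677: DF=(1 − 901/18677·(0.957800))/(1+901/18677) = 9099/10000 ≈ 0.909900
step 3 [1.5y] bond c/2=21/800: DF=(3790857/4000000 − 21/800·(0.957800+0.909900))/(1+21/800) = 8757/10000 ≈ 0.875700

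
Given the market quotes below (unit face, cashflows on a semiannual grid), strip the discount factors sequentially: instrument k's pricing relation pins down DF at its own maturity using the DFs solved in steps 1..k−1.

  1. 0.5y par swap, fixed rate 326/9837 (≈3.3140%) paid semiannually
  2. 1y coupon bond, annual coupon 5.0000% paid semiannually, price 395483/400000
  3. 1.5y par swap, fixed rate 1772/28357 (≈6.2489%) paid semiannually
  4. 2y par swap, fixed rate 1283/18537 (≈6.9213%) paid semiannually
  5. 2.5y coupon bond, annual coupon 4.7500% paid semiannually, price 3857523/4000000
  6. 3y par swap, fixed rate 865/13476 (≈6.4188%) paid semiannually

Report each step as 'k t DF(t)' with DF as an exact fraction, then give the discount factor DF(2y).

1 1/2 9837/10000
2 1 4703/5000
3 3/2 4557/5000
4 2 8717/10000
5 5/2 107/125
6 3 827/1000
DF(2y) = 8717/10000 ≈ 0.871700

step 1 [0.5y] swap r/2=163/9837: DF=(1 − 163/9837·(0))/(1+163/9837) = 9837/10000 ≈ 0.983700
step 2 [1y] bond c/2=1/40: DF=(395483/400000 − 1/40·(0.983700))/(1+1/40) = 4703/5000 ≈ 0.940600
step 3 [1.5y] swap r/2=886/28357: DF=(1 − 886/28357·(0.983700+0.940600))/(1+886/28357) = 4557/5000 ≈ 0.911400
step 4 [2y] swap r/2=1283/37074: DF=(1 − 1283/37074·(0.983700+0.940600+0.911400))/(1+1283/37074) = 8717/10000 ≈ 0.871700
step 5 [2.5y] bond c/2=19/800: DF=(3857523/4000000 − 19/800·(0.983700+0.940600+0.911400+0.871700))/(1+19/800) = 107/125 ≈ 0.856000
step 6 [3y] swap r/2=865/26952: DF=(1 − 865/26952·(0.983700+0.940600+0.911400+0.871700+0.856000))/(1+865/26952) = 827/1000 ≈ 0.827000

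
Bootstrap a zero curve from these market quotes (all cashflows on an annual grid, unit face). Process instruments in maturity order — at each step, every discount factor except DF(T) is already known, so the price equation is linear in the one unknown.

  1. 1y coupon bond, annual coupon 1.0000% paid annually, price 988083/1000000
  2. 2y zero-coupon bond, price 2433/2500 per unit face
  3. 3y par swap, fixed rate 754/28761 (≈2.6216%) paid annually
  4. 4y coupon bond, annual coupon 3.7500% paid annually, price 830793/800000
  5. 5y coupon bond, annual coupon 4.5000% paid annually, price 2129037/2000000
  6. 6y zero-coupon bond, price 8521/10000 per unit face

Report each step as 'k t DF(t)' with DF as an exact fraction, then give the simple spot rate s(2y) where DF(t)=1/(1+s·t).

1 1 9783/10000
2 2 2433/2500
3 3 4623/5000
4 4 897/1000
5 5 4281/5000
6 6 8521/10000
s(2y) = (1/(2433/2500) − 1)/(2) = 67/4866 ≈ 1.3769%

step 1 [1y] bond c/1=1/100: DF=(988083/1000000 − 1/100·(0))/(1+1/100) = 9783/10000 ≈ 0.978300
step 2 [2y] zero: DF = P = 2433/2500 ≈ 0.973200
step 3 [3y] swap r/1=754/28761: DF=(1 − 754/28761·(0.978300+0.973200))/(1+754/28761) = 4623/5000 ≈ 0.924600
step 4 [4y] bond c/1=3/80: DF=(830793/800000 − 3/80·(0.978300+0.973200+0.924600))/(1+3/80) = 897/1000 ≈ 0.897000
step 5 [5y] bond c/1=9/200: DF=(2129037/2000000 − 9/200·(0.978300+0.973200+0.924600+0.897000))/(1+9/200) = 4281/5000 ≈ 0.856200
step 6 [6y] zero: DF = P = 8521/10000 ≈ 0.852100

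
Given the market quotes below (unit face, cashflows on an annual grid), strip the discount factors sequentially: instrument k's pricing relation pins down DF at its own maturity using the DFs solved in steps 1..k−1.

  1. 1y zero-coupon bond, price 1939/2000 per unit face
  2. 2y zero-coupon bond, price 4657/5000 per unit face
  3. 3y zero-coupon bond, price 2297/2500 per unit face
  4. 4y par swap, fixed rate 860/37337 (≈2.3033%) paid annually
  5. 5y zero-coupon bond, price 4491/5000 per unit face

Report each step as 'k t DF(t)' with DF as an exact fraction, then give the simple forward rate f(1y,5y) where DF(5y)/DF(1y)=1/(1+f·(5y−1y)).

1 1 1939/2000
2 2 4657/5000
3 3 2297/2500
4 4 457/500
5 5 4491/5000
f(1y,5y) = ((1939/2000)/(4491/5000) − 1)/(4) = 713/35928 ≈ 1.9845%

step 1 [1y] zero: DF = P = 1939/2000 ≈ 0.969500
step 2 [2y] zero: DF = P = 4657/5000 ≈ 0.931400
step 3 [3y] zero: DF = P = 2297/2500 ≈ 0.918800
step 4 [4y] swap r/1=860/37337: DF=(1 − 860/37337·(0.969500+0.931400+0.918800))/(1+860/37337) = 457/500 ≈ 0.914000
step 5 [5y] zero: DF = P = 4491/5000 ≈ 0.898200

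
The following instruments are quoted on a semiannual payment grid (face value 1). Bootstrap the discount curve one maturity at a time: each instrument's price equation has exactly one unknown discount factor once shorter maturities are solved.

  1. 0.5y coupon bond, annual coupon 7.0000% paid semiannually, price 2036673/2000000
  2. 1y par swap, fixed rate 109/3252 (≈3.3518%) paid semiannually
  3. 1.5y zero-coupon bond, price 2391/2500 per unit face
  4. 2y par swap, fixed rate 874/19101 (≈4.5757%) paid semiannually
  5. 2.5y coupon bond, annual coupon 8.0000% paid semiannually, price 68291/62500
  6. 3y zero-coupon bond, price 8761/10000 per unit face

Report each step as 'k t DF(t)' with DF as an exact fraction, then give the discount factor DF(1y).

step 1 [0.5y] bond c/2=7/200: DF=(2036673/2000000 − 7/200·(0))/(1+7/200) = 9839/10000 ≈ 0.983900
step 2 [1y] swap r/2=109/6504: DF=(1 − 109/6504·(0.983900))/(1+109/6504) = 9673/10000 ≈ 0.967300
step 3 [1.5y] zero: DF = P = 2391/2500 ≈ 0.956400
step 4 [2y] swap r/2=437/19101: DF=(1 − 437/19101·(0.983900+0.967300+0.956400))/(1+437/19101) = 4563/5000 ≈ 0.912600
step 5 [2.5y] bond c/2=1/25: DF=(68291/62500 − 1/25·(0.983900+0.967300+0.956400+0.912600))/(1+1/25) = 9037/10000 ≈ 0.903700
step 6 [3y] zero: DF = P = 8761/10000 ≈ 0.876100

1 1/2 9839/10000
2 1 9673/10000
3 3/2 2391/2500
4 2 4563/5000
5 5/2 9037/10000
6 3 8761/10000
DF(1y) = 9673/10000 ≈ 0.967300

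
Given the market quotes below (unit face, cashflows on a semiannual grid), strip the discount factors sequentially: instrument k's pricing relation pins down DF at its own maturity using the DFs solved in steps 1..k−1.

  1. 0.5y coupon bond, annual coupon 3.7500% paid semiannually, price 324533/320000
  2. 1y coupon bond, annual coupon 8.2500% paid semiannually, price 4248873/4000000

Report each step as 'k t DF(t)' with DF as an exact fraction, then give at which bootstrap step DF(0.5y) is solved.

1 1/2 1991/2000
2 1 9807/10000
DF(0.5y) is solved at step 1

step 1 [0.5y] bond c/2=3/160: DF=(324533/320000 − 3/160·(0))/(1+3/160) = 1991/2000 ≈ 0.995500
step 2 [1y] bond c/2=33/800: DF=(4248873/4000000 − 33/800·(0.995500))/(1+33/800) = 9807/10000 ≈ 0.980700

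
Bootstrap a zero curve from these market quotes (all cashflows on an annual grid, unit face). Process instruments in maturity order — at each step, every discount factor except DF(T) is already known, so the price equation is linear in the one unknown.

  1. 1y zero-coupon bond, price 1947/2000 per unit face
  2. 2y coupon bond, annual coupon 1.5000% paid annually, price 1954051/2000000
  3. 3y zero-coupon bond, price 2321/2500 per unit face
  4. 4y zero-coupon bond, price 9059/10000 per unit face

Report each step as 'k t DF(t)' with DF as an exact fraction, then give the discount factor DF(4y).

1 1 1947/2000
2 2 4741/5000
3 3 2321/2500
4 4 9059/10000
DF(4y) = 9059/10000 ≈ 0.905900

step 1 [1y] zero: DF = P = 1947/2000 ≈ 0.973500
step 2 [2y] bond c/1=3/200: DF=(1954051/2000000 − 3/200·(0.973500))/(1+3/200) = 4741/5000 ≈ 0.948200
step 3 [3y] zero: DF = P = 2321/2500 ≈ 0.928400
step 4 [4y] zero: DF = P = 9059/10000 ≈ 0.905900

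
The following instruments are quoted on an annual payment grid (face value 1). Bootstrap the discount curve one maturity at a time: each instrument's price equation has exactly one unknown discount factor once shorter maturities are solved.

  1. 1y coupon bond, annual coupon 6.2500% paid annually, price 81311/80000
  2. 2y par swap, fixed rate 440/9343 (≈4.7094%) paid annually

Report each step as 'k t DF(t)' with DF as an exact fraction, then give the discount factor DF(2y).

step 1 [1y] bond c/1=1/16: DF=(81311/80000 − 1/16·(0))/(1+1/16) = 4783/5000 ≈ 0.956600
step 2 [2y] swap r/1=440/9343: DF=(1 − 440/9343·(0.956600))/(1+440/9343) = 114/125 ≈ 0.912000

1 1 4783/5000
2 2 114/125
DF(2y) = 114/125 ≈ 0.912000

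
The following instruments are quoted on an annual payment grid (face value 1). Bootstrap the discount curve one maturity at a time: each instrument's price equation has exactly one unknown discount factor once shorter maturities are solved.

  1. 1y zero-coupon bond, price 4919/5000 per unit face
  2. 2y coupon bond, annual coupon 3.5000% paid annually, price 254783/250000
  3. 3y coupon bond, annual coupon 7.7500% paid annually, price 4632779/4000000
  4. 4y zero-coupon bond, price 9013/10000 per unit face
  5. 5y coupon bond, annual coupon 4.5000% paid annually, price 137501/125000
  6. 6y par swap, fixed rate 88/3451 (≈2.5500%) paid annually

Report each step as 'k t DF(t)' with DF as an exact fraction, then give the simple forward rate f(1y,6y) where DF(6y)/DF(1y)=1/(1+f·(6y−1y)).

1 1 4919/5000
2 2 4757/5000
3 3 9357/10000
4 4 9013/10000
5 5 4451/5000
6 6 537/625
f(1y,6y) = ((4919/5000)/(537/625) − 1)/(5) = 623/21480 ≈ 2.9004%

step 1 [1y] zero: DF = P = 4919/5000 ≈ 0.983800
step 2 [2y] bond c/1=7/200: DF=(254783/250000 − 7/200·(0.983800))/(1+7/200) = 4757/5000 ≈ 0.951400
step 3 [3y] bond c/1=31/400: DF=(4632779/4000000 − 31/400·(0.983800+0.951400))/(1+31/400) = 9357/10000 ≈ 0.935700
step 4 [4y] zero: DF = P = 9013/10000 ≈ 0.901300
step 5 [5y] bond c/1=9/200: DF=(137501/125000 − 9/200·(0.983800+0.951400+0.935700+0.901300))/(1+9/200) = 4451/5000 ≈ 0.890200
step 6 [6y] swap r/1=88/3451: DF=(1 − 88/3451·(0.983800+0.951400+0.935700+0.901300+0.890200))/(1+88/3451) = 537/625 ≈ 0.859200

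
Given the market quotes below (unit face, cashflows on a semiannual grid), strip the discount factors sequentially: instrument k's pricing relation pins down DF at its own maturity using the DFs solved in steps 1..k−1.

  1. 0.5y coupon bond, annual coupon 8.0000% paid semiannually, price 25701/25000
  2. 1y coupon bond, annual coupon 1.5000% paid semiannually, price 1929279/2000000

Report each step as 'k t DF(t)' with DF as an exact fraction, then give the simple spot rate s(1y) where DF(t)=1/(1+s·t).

step 1 [0.5y] bond c/2=1/25: DF=(25701/25000 − 1/25·(0))/(1+1/25) = 1977/2000 ≈ 0.988500
step 2 [1y] bond c/2=3/400: DF=(1929279/2000000 − 3/400·(0.988500))/(1+3/400) = 9501/10000 ≈ 0.950100

1 1/2 1977/2000
2 1 9501/10000
s(1y) = (1/(9501/10000) − 1)/(1) = 499/9501 ≈ 5.2521%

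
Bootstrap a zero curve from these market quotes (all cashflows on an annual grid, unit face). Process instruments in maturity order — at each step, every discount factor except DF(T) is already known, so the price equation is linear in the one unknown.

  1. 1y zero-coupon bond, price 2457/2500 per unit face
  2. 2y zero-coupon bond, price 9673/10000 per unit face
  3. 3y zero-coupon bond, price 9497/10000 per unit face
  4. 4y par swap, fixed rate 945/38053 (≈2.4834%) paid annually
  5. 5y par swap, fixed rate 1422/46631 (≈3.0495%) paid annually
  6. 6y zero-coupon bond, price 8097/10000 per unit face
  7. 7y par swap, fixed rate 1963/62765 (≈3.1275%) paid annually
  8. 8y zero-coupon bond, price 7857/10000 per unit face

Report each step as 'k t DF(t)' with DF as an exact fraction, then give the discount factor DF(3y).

step 1 [1y] zero: DF = P = 2457/2500 ≈ 0.982800
step 2 [2y] zero: DF = P = 9673/10000 ≈ 0.967300
step 3 [3y] zero: DF = P = 9497/10000 ≈ 0.949700
step 4 [4y] swap r/1=945/38053: DF=(1 − 945/38053·(0.982800+0.967300+0.949700))/(1+945/38053) = 1811/2000 ≈ 0.905500
step 5 [5y] swap r/1=1422/46631: DF=(1 − 1422/46631·(0.982800+0.967300+0.949700+0.905500))/(1+1422/46631) = 4289/5000 ≈ 0.857800
step 6 [6y] zero: DF = P = 8097/10000 ≈ 0.809700
step 7 [7y] swap r/1=1963/62765: DF=(1 − 1963/62765·(0.982800+0.967300+0.949700+0.905500+0.857800+0.809700))/(1+1963/62765) = 8037/10000 ≈ 0.803700
step 8 [8y] zero: DF = P = 7857/10000 ≈ 0.785700

1 1 2457/2500
2 2 9673/10000
3 3 9497/10000
4 4 1811/2000
5 5 4289/5000
6 6 8097/10000
7 7 8037/10000
8 8 7857/10000
DF(3y) = 9497/10000 ≈ 0.949700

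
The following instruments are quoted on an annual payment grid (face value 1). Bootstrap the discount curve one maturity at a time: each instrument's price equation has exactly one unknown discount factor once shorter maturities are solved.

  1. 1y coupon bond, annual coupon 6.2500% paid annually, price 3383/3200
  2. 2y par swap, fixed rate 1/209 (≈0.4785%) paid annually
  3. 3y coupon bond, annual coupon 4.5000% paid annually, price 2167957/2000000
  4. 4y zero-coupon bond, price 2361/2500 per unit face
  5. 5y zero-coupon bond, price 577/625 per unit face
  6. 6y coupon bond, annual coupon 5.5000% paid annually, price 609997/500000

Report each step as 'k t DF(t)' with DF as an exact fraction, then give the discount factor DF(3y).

step 1 [1y] bond c/1=1/16: DF=(3383/3200 − 1/16·(0))/(1+1/16) = 199/200 ≈ 0.995000
step 2 [2y] swap r/1=1/209: DF=(1 − 1/209·(0.995000))/(1+1/209) = 1981/2000 ≈ 0.990500
step 3 [3y] bond c/1=9/200: DF=(2167957/2000000 − 9/200·(0.995000+0.990500))/(1+9/200) = 4759/5000 ≈ 0.951800
step 4 [4y] zero: DF = P = 2361/2500 ≈ 0.944400
step 5 [5y] zero: DF = P = 577/625 ≈ 0.923200
step 6 [6y] bond c/1=11/200: DF=(609997/500000 − 11/200·(0.995000+0.990500+0.951800+0.944400+0.923200))/(1+11/200) = 9059/10000 ≈ 0.905900

1 1 199/200
2 2 1981/2000
3 3 4759/5000
4 4 2361/2500
5 5 577/625
6 6 9059/10000
DF(3y) = 4759/5000 ≈ 0.951800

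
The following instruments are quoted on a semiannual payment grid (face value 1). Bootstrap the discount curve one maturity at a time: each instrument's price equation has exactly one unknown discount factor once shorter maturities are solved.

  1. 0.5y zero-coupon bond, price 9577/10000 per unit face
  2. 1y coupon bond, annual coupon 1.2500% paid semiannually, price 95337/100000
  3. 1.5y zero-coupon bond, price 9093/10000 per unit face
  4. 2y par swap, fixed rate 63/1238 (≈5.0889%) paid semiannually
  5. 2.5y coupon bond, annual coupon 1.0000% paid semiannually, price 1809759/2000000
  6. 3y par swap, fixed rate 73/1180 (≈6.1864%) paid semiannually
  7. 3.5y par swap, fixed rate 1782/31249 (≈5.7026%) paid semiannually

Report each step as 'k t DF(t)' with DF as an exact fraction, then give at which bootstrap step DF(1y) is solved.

1 1/2 9577/10000
2 1 1883/2000
3 3/2 9093/10000
4 2 1811/2000
5 5/2 8819/10000
6 3 8321/10000
7 7/2 4109/5000
DF(1y) is solved at step 2

step 1 [0.5y] zero: DF = P = 9577/10000 ≈ 0.957700
step 2 [1y] bond c/2=1/160: DF=(95337/100000 − 1/160·(0.957700))/(1+1/160) = 1883/2000 ≈ 0.941500
step 3 [1.5y] zero: DF = P = 9093/10000 ≈ 0.909300
step 4 [2y] swap r/2=63/2476: DF=(1 − 63/2476·(0.957700+0.941500+0.909300))/(1+63/2476) = 1811/2000 ≈ 0.905500
step 5 [2.5y] bond c/2=1/200: DF=(1809759/2000000 − 1/200·(0.957700+0.941500+0.909300+0.905500))/(1+1/200) = 8819/10000 ≈ 0.881900
step 6 [3y] swap r/2=73/2360: DF=(1 − 73/2360·(0.957700+0.941500+0.909300+0.905500+0.881900))/(1+73/2360) = 8321/10000 ≈ 0.832100
step 7 [3.5y] swap r/2=891/31249: DF=(1 − 891/31249·(0.957700+0.941500+0.909300+0.905500+0.881900+0.832100))/(1+891/31249) = 4109/5000 ≈ 0.821800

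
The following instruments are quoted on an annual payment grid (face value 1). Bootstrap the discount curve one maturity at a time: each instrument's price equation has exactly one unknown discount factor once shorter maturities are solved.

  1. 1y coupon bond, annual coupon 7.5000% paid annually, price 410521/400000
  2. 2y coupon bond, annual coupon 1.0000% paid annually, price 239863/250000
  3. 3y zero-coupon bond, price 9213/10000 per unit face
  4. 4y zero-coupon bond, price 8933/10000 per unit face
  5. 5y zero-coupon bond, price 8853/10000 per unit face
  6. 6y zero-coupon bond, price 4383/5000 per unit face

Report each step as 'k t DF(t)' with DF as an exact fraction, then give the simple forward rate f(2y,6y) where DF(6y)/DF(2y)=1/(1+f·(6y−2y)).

1 1 9547/10000
2 2 1881/2000
3 3 9213/10000
4 4 8933/10000
5 5 8853/10000
6 6 4383/5000
f(2y,6y) = ((1881/2000)/(4383/5000) − 1)/(4) = 71/3896 ≈ 1.8224%

step 1 [1y] bond c/1=3/40: DF=(410521/400000 − 3/40·(0))/(1+3/40) = 9547/10000 ≈ 0.954700
step 2 [2y] bond c/1=1/100: DF=(239863/250000 − 1/100·(0.954700))/(1+1/100) = 1881/2000 ≈ 0.940500
step 3 [3y] zero: DF = P = 9213/10000 ≈ 0.921300
step 4 [4y] zero: DF = P = 8933/10000 ≈ 0.893300
step 5 [5y] zero: DF = P = 8853/10000 ≈ 0.885300
step 6 [6y] zero: DF = P = 4383/5000 ≈ 0.876600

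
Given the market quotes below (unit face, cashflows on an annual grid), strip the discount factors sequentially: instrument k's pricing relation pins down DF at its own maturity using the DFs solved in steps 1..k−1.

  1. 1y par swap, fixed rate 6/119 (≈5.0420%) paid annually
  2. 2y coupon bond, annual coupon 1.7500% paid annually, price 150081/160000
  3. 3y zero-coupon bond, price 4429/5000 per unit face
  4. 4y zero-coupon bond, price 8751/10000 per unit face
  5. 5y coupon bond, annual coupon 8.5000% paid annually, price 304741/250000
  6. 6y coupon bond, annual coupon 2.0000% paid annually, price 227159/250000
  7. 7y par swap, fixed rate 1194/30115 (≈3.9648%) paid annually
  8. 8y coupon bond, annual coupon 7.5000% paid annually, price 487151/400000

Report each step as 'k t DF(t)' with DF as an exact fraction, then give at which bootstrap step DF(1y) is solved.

1 1 119/125
2 2 1811/2000
3 3 4429/5000
4 4 8751/10000
5 5 21/25
6 6 4017/5000
7 7 1903/2500
8 8 7127/10000
DF(1y) is solved at step 1

step 1 [1y] swap r/1=6/119: DF=(1 − 6/119·(0))/(1+6/119) = 119/125 ≈ 0.952000
step 2 [2y] bond c/1=7/400: DF=(150081/160000 − 7/400·(0.952000))/(1+7/400) = 1811/2000 ≈ 0.905500
step 3 [3y] zero: DF = P = 4429/5000 ≈ 0.885800
step 4 [4y] zero: DF = P = 8751/10000 ≈ 0.875100
step 5 [5y] bond c/1=17/200: DF=(304741/250000 − 17/200·(0.952000+0.905500+0.885800+0.875100))/(1+17/200) = 21/25 ≈ 0.840000
step 6 [6y] bond c/1=1/50: DF=(227159/250000 − 1/50·(0.952000+0.905500+0.885800+0.875100+0.840000))/(1+1/50) = 4017/5000 ≈ 0.803400
step 7 [7y] swap r/1=1194/30115: DF=(1 − 1194/30115·(0.952000+0.905500+0.885800+0.875100+0.840000+0.803400))/(1+1194/30115) = 1903/2500 ≈ 0.761200
step 8 [8y] bond c/1=3/40: DF=(487151/400000 − 3/40·(0.952000+0.905500+0.885800+0.875100+0.840000+0.803400+0.761200))/(1+3/40) = 7127/10000 ≈ 0.712700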